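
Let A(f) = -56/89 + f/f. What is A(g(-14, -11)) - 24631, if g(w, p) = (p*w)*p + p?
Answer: -2192126/89 ≈ -24631.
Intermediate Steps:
g(w, p) = p + w*p² (g(w, p) = w*p² + p = p + w*p²)
A(f) = 33/89 (A(f) = -56*1/89 + 1 = -56/89 + 1 = 33/89)
A(g(-14, -11)) - 24631 = 33/89 - 24631 = -2192126/89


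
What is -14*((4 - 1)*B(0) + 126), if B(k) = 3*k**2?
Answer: -1764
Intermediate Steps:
-14*((4 - 1)*B(0) + 126) = -14*((4 - 1)*(3*0**2) + 126) = -14*(3*(3*0) + 126) = -14*(3*0 + 126) = -14*(0 + 126) = -14*126 = -1764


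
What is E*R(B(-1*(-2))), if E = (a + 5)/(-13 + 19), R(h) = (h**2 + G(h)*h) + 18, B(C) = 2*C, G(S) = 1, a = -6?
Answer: -19/3 ≈ -6.3333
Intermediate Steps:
R(h) = 18 + h + h**2 (R(h) = (h**2 + 1*h) + 18 = (h**2 + h) + 18 = (h + h**2) + 18 = 18 + h + h**2)
E = -1/6 (E = (-6 + 5)/(-13 + 19) = -1/6 ≈ -0.16667)
E*R(B(-1*(-2))) = -(18 + 2*(-1*(-2)) + (2*(-1*(-2)))**2)/6 = -(18 + 2*2 + (2*2)**2)/6 = -(18 + 4 + 4**2)/6 = -(18 + 4 + 16)/6 = -1/6*38 = -19/3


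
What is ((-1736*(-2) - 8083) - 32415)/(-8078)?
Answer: 18513/4039 ≈ 4.5836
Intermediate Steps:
((-1736*(-2) - 8083) - 32415)/(-8078) = ((3472 - 8083) - 32415)*(-1/8078) = (-4611 - 32415)*(-1/8078) = -37026*(-1/8078) = 18513/4039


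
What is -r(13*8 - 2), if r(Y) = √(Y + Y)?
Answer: -2*√51 ≈ -14.283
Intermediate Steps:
r(Y) = √2*√Y (r(Y) = √(2*Y) = √2*√Y)
-r(13*8 - 2) = -√2*√(13*8 - 2) = -√2*√(104 - 2) = -√2*√102 = -2*√51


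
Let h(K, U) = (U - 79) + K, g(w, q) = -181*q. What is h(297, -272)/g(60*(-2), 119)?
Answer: 54/21539 ≈ 0.0025071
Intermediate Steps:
h(K, U) = -79 + K + U (h(K, U) = (-79 + U) + K = -79 + K + U)
h(297, -272)/g(60*(-2), 119) = (-79 + 297 - 272)/((-181*119)) = -54/(-21539) = -54*(-1/21539) = 54/21539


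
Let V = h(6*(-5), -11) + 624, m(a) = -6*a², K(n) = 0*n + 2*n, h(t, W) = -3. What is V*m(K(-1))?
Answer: -14904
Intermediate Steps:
K(n) = 2*n (K(n) = 0 + 2*n = 2*n)
V = 621 (V = -3 + 624 = 621)
V*m(K(-1)) = 621*(-6*(2*(-1))²) = 621*(-6*(-2)²) = 621*(-6*4) = 621*(-24) = -14904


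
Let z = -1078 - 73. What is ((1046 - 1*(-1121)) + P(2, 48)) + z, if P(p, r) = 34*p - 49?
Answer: 1035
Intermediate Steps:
P(p, r) = -49 + 34*p
z = -1151
((1046 - 1*(-1121)) + P(2, 48)) + z = ((1046 - 1*(-1121)) + (-49 + 34*2)) - 1151 = ((1046 + 1121) + (-49 + 68)) - 1151 = (2167 + 19) - 1151 = 2186 - 1151 = 1035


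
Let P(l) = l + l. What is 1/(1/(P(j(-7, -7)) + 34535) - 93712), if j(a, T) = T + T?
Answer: -34507/3233719983 ≈ -1.0671e-5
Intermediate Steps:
j(a, T) = 2*T
P(l) = 2*l
1/(1/(P(j(-7, -7)) + 34535) - 93712) = 1/(1/(2*(2*(-7)) + 34535) - 93712) = 1/(1/(2*(-14) + 34535) - 93712) = 1/(1/(-28 + 34535) - 93712) = 1/(1/34507 - 93712) = 1/(-3233719983/34507) = -34507/3233719983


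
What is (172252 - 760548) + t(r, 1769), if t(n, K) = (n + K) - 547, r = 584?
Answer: -586490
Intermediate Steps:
t(n, K) = -547 + K + n (t(n, K) = (K + n) - 547 = -547 + K + n)
(172252 - 760548) + t(r, 1769) = (172252 - 760548) + (-547 + 1769 + 584) = -588296 + 1806 = -586490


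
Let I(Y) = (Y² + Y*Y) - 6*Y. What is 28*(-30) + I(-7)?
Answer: -700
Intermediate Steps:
I(Y) = -6*Y + 2*Y² (I(Y) = (Y² + Y²) - 6*Y = 2*Y² - 6*Y = -6*Y + 2*Y²)
28*(-30) + I(-7) = 28*(-30) + 2*(-7)*(-3 - 7) = -840 + 2*(-7)*(-10) = -840 + 140 = -700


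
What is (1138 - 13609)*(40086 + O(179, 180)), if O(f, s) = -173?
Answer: -497755023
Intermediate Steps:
(1138 - 13609)*(40086 + O(179, 180)) = (1138 - 13609)*(40086 - 173) = -12471*39913 = -497755023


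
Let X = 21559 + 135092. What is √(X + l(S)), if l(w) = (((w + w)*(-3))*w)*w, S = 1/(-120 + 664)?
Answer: 3*√23818054625957/36992 ≈ 395.79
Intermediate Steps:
X = 156651
S = 1/544 ≈ 0.0018382
l(w) = -6*w³ (l(w) = (((2*w)*(-3))*w)*w = ((-6*w)*w)*w = (-6*w²)*w = -6*w³)
√(X + l(S)) = √(156651 - 6*(1/544)³) = √(156651 - 6*1/160989184) = √(156651 - 3/80494592) = √(12609558331389/80494592) = 3*√23818054625957/36992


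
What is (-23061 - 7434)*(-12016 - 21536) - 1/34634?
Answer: 35436408824159/34634 ≈ 1.0232e+9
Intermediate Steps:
(-23061 - 7434)*(-12016 - 21536) - 1/34634 = -30495*(-33552) - 1*1/34634 = 1023168240 - 1/34634 = 35436408824159/34634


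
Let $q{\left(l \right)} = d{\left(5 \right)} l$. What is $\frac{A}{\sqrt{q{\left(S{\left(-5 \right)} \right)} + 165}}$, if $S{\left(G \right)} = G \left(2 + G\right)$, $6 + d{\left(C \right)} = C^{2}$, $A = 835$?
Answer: $\frac{167 \sqrt{2}}{6} \approx 39.362$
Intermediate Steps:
$d{\left(C \right)} = -6 + C^{2}$
$q{\left(l \right)} = 19 l$ ($q{\left(l \right)} = \left(-6 + 5^{2}\right) l = \left(-6 + 25\right) l = 19 l$)
$\frac{A}{\sqrt{q{\left(S{\left(-5 \right)} \right)} + 165}} = \frac{835}{\sqrt{19 \left(- 5 \left(2 - 5\right)\right) + 165}} = \frac{835}{\sqrt{19 \left(\left(-5\right) \left(-3\right)\right) + 165}} = \frac{835}{\sqrt{19 \cdot 15 + 165}} = \frac{835}{\sqrt{285 + 165}} = \frac{835}{\sqrt{450}} = \frac{835}{15 \sqrt{2}} = 835 \frac{\sqrt{2}}{30} = \frac{167 \sqrt{2}}{6}$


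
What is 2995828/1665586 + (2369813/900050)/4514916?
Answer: 129510647192756147/72003816933430200 ≈ 1.7987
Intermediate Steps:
2995828/1665586 + (2369813/900050)/4514916 = 2995828*(1/1665586) + (2369813*(1/900050))*(1/4514916) = 1497914/832793 + (2369813/900050)*(1/4514916) = 1497914/832793 + 2369813/4063650145800 = 129510647192756147/72003816933430200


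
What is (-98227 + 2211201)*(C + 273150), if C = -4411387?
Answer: -8743987186838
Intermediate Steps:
(-98227 + 2211201)*(C + 273150) = (-98227 + 2211201)*(-4411387 + 273150) = 2112974*(-4138237) = -8743987186838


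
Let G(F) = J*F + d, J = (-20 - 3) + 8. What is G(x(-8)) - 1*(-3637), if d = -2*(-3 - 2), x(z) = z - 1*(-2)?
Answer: 3737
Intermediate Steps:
x(z) = 2 + z (x(z) = z + 2 = 2 + z)
J = -15 (J = -23 + 8 = -15)
d = 10 (d = -2*(-5) = 10)
G(F) = 10 - 15*F (G(F) = -15*F + 10 = 10 - 15*F)
G(x(-8)) - 1*(-3637) = (10 - 15*(2 - 8)) - 1*(-3637) = (10 - 15*(-6)) + 3637 = (10 + 90) + 3637 = 100 + 3637 = 3737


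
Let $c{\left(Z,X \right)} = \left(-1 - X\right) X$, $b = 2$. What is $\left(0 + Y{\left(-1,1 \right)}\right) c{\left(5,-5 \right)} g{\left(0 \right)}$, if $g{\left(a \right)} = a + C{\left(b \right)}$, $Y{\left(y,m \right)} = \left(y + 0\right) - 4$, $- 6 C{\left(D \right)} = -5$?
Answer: $\frac{250}{3} \approx 83.333$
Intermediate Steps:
$c{\left(Z,X \right)} = X \left(-1 - X\right)$
$C{\left(D \right)} = \frac{5}{6}$ ($C{\left(D \right)} = \left(- \frac{1}{6}\right) \left(-5\right) = \frac{5}{6}$)
$Y{\left(y,m \right)} = -4 + y$ ($Y{\left(y,m \right)} = y - 4 = -4 + y$)
$g{\left(a \right)} = \frac{5}{6} + a$ ($g{\left(a \right)} = a + \frac{5}{6} = \frac{5}{6} + a$)
$\left(0 + Y{\left(-1,1 \right)}\right) c{\left(5,-5 \right)} g{\left(0 \right)} = \left(0 - 5\right) \left(\left(-1\right) \left(-5\right) \left(1 - 5\right)\right) \left(\frac{5}{6} + 0\right) = \left(0 - 5\right) \left(\left(-1\right) \left(-5\right) \left(-4\right)\right) \frac{5}{6} = \left(-5\right) \left(-20\right) \frac{5}{6} = 100 \cdot \frac{5}{6} = \frac{250}{3}$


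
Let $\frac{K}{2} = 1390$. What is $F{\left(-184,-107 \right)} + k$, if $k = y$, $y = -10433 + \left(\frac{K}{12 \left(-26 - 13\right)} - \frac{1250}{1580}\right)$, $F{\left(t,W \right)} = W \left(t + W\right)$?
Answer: $\frac{382609709}{18486} \approx 20697.0$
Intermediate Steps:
$K = 2780$ ($K = 2 \cdot 1390 = 2780$)
$F{\left(t,W \right)} = W \left(W + t\right)$
$y = - \frac{192988873}{18486}$ ($y = -10433 + \left(\frac{2780}{12 \left(-26 - 13\right)} - \frac{1250}{1580}\right) = -10433 + \left(\frac{2780}{12 \left(-39\right)} - \frac{125}{158}\right) = -10433 + \left(\frac{2780}{-468} - \frac{125}{158}\right) = -10433 + \left(2780 \left(- \frac{1}{468}\right) - \frac{125}{158}\right) = -10433 - \frac{124435}{18486} = - \frac{192988873}{18486} \approx -10440.0$)
$k = - \frac{192988873}{18486} \approx -10440.0$
$F{\left(-184,-107 \right)} + k = - 107 \left(-107 - 184\right) - \frac{192988873}{18486} = \left(-107\right) \left(-291\right) - \frac{192988873}{18486} = 31137 - \frac{192988873}{18486} = \frac{382609709}{18486}$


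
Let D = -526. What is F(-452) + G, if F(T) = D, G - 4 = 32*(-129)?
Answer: -4650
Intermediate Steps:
G = -4124 (G = 4 + 32*(-129) = 4 - 4128 = -4124)
F(T) = -526
F(-452) + G = -526 - 4124 = -4650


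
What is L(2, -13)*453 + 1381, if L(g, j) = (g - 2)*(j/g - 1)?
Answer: 1381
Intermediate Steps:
L(g, j) = (-1 + j/g)*(-2 + g) (L(g, j) = (-2 + g)*(-1 + j/g) = (-1 + j/g)*(-2 + g))
L(2, -13)*453 + 1381 = (2 - 13 - 1*2 - 2*(-13)/2)*453 + 1381 = (2 - 13 - 2 - 2*(-13)*½)*453 + 1381 = (2 - 13 - 2 + 13)*453 + 1381 = 0*453 + 1381 = 0 + 1381 = 1381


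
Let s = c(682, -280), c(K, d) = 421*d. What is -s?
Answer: 117880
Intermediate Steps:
s = -117880 (s = 421*(-280) = -117880)
-s = -1*(-117880) = 117880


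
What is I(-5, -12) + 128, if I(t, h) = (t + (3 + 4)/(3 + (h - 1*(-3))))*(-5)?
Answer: 953/6 ≈ 158.83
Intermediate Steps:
I(t, h) = -35/(6 + h) - 5*t (I(t, h) = (t + 7/(3 + (h + 3)))*(-5) = (t + 7/(3 + (3 + h)))*(-5) = (t + 7/(6 + h))*(-5) = -35/(6 + h) - 5*t)
I(-5, -12) + 128 = 5*(-7 - 6*(-5) - 1*(-12)*(-5))/(6 - 12) + 128 = 5*(-7 + 30 - 60)/(-6) + 128 = 5*(-⅙)*(-37) + 128 = 185/6 + 128 = 953/6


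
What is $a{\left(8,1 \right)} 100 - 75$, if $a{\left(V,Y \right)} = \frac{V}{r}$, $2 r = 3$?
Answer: $\frac{1375}{3} \approx 458.33$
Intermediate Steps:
$r = \frac{3}{2}$ ($r = \frac{1}{2} \cdot 3 = \frac{3}{2} \approx 1.5$)
$a{\left(V,Y \right)} = \frac{2 V}{3}$ ($a{\left(V,Y \right)} = \frac{V}{\frac{3}{2}} = V \frac{2}{3} = \frac{2 V}{3}$)
$a{\left(8,1 \right)} 100 - 75 = \frac{2}{3} \cdot 8 \cdot 100 - 75 = \frac{16}{3} \cdot 100 - 75 = \frac{1600}{3} - 75 = \frac{1375}{3}$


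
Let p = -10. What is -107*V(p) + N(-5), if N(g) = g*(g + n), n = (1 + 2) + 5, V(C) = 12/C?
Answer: 567/5 ≈ 113.40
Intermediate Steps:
n = 8 (n = 3 + 5 = 8)
N(g) = g*(8 + g) (N(g) = g*(g + 8) = g*(8 + g))
-107*V(p) + N(-5) = -1284/(-10) - 5*(8 - 5) = -1284*(-1)/10 - 5*3 = -107*(-6/5) - 15 = 642/5 - 15 = 567/5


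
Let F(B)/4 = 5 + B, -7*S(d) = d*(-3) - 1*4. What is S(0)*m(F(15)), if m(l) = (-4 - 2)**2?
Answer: 144/7 ≈ 20.571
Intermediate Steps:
S(d) = 4/7 + 3*d/7 (S(d) = -(d*(-3) - 1*4)/7 = -(-3*d - 4)/7 = -(-4 - 3*d)/7 = 4/7 + 3*d/7)
F(B) = 20 + 4*B (F(B) = 4*(5 + B) = 20 + 4*B)
m(l) = 36 (m(l) = (-6)**2 = 36)
S(0)*m(F(15)) = (4/7 + (3/7)*0)*36 = (4/7 + 0)*36 = (4/7)*36 = 144/7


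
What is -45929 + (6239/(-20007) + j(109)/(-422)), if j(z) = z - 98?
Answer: -387779287201/8442954 ≈ -45929.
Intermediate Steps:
j(z) = -98 + z
-45929 + (6239/(-20007) + j(109)/(-422)) = -45929 + (6239/(-20007) + (-98 + 109)/(-422)) = -45929 + (6239*(-1/20007) + 11*(-1/422)) = -45929 + (-6239/20007 - 11/422) = -45929 - 2852935/8442954 = -387779287201/8442954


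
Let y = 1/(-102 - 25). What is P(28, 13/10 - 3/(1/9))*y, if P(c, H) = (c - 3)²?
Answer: -625/127 ≈ -4.9213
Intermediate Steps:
P(c, H) = (-3 + c)²
y = -1/127 (y = 1/(-127) = -1/127 ≈ -0.0078740)
P(28, 13/10 - 3/(1/9))*y = (-3 + 28)²*(-1/127) = 25²*(-1/127) = 625*(-1/127) = -625/127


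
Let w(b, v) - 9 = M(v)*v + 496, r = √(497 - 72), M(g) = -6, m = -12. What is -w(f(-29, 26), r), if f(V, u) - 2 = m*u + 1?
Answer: -505 + 30*√17 ≈ -381.31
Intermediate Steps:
f(V, u) = 3 - 12*u (f(V, u) = 2 + (-12*u + 1) = 2 + (1 - 12*u) = 3 - 12*u)
r = 5*√17 (r = √425 = 5*√17 ≈ 20.616)
w(b, v) = 505 - 6*v (w(b, v) = 9 + (-6*v + 496) = 9 + (496 - 6*v) = 505 - 6*v)
-w(f(-29, 26), r) = -(505 - 30*√17) = -505 + 30*√17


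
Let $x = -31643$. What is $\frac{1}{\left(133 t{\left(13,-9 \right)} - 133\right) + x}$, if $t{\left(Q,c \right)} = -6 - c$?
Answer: $- \frac{1}{31377} \approx -3.187 \cdot 10^{-5}$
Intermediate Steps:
$\frac{1}{\left(133 t{\left(13,-9 \right)} - 133\right) + x} = \frac{1}{\left(133 \left(-6 - -9\right) - 133\right) - 31643} = \frac{1}{\left(133 \left(-6 + 9\right) - 133\right) - 31643} = \frac{1}{\left(133 \cdot 3 - 133\right) - 31643} = \frac{1}{\left(399 - 133\right) - 31643} = \frac{1}{266 - 31643} = \frac{1}{-31377} = - \frac{1}{31377}$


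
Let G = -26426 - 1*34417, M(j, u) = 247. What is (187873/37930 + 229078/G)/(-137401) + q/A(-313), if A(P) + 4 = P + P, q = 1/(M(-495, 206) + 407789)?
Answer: -23504628231281677/2717071907610781468440 ≈ -8.6507e-6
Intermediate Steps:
G = -60843 (G = -26426 - 34417 = -60843)
q = 1/408036 (q = 1/(247 + 407789) = 1/408036 ≈ 2.4508e-6)
A(P) = -4 + 2*P (A(P) = -4 + (P + P) = -4 + 2*P)
(187873/37930 + 229078/G)/(-137401) + q/A(-313) = (187873/37930 + 229078/(-60843))/(-137401) + 1/(408036*(-4 + 2*(-313))) = (187873*(1/37930) + 229078*(-1/60843))*(-1/137401) + 1/(408036*(-4 - 626)) = (187873/37930 - 229078/60843)*(-1/137401) + (1/408036)/(-630) = (2741828399/2307774990)*(-1/137401) + (1/408036)*(-1/630) = -2741828399/317090591400990 - 1/257062680 = -23504628231281677/2717071907610781468440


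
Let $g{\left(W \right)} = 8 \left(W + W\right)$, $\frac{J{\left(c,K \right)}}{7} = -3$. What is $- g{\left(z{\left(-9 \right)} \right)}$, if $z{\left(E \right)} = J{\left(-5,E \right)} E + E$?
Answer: $-2880$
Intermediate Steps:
$J{\left(c,K \right)} = -21$ ($J{\left(c,K \right)} = 7 \left(-3\right) = -21$)
$z{\left(E \right)} = - 20 E$ ($z{\left(E \right)} = - 21 E + E = - 20 E$)
$g{\left(W \right)} = 16 W$ ($g{\left(W \right)} = 8 \cdot 2 W = 16 W$)
$- g{\left(z{\left(-9 \right)} \right)} = - 16 \left(\left(-20\right) \left(-9\right)\right) = - 16 \cdot 180 = \left(-1\right) 2880 = -2880$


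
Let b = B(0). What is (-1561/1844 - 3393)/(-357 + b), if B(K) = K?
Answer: 6258253/658308 ≈ 9.5066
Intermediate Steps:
b = 0
(-1561/1844 - 3393)/(-357 + b) = (-1561/1844 - 3393)/(-357 + 0) = (-1561*1/1844 - 3393)/(-357) = (-1561/1844 - 3393)*(-1/357) = -6258253/1844*(-1/357) = 6258253/658308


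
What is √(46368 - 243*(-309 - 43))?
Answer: 24*√229 ≈ 363.19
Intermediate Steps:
√(46368 - 243*(-309 - 43)) = √(46368 - 243*(-352)) = √(46368 + 85536) = √131904 = 24*√229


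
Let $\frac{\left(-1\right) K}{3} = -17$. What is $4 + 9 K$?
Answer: $463$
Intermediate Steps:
$K = 51$ ($K = \left(-3\right) \left(-17\right) = 51$)
$4 + 9 K = 4 + 9 \cdot 51 = 4 + 459 = 463$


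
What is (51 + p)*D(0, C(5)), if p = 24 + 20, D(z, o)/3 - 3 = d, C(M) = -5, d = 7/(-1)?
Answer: -1140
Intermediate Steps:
d = -7 (d = 7*(-1) = -7)
D(z, o) = -12 (D(z, o) = 9 + 3*(-7) = 9 - 21 = -12)
p = 44
(51 + p)*D(0, C(5)) = (51 + 44)*(-12) = 95*(-12) = -1140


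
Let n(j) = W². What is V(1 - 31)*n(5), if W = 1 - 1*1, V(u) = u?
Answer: 0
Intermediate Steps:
W = 0 (W = 1 - 1 = 0)
n(j) = 0 (n(j) = 0² = 0)
V(1 - 31)*n(5) = (1 - 31)*0 = -30*0 = 0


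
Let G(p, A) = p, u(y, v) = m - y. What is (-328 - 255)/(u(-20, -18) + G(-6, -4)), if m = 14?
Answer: -583/28 ≈ -20.821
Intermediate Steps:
u(y, v) = 14 - y
(-328 - 255)/(u(-20, -18) + G(-6, -4)) = (-328 - 255)/((14 - 1*(-20)) - 6) = -583/((14 + 20) - 6) = -583/(34 - 6) = -583/28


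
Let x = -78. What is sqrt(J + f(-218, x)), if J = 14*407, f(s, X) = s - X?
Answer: sqrt(5558) ≈ 74.552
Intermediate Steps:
J = 5698
sqrt(J + f(-218, x)) = sqrt(5698 + (-218 - 1*(-78))) = sqrt(5698 + (-218 + 78)) = sqrt(5698 - 140) = sqrt(5558)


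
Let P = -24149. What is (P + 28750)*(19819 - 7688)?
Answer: 55814731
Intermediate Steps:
(P + 28750)*(19819 - 7688) = (-24149 + 28750)*(19819 - 7688) = 4601*12131 = 55814731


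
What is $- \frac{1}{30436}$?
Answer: $- \frac{1}{30436} \approx -3.2856 \cdot 10^{-5}$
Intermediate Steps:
$- \frac{1}{30436}$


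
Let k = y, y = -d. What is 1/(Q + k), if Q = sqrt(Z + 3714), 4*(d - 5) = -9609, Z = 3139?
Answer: 38356/91839273 - 16*sqrt(6853)/91839273 ≈ 0.00040322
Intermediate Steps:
d = -9589/4 (d = 5 + (1/4)*(-9609) = 5 - 9609/4 = -9589/4 ≈ -2397.3)
y = 9589/4 (y = -1*(-9589/4) = 9589/4 ≈ 2397.3)
Q = sqrt(6853) (Q = sqrt(3139 + 3714) = sqrt(6853) ≈ 82.783)
k = 9589/4 ≈ 2397.3
1/(Q + k) = 1/(sqrt(6853) + 9589/4) = 1/(9589/4 + sqrt(6853))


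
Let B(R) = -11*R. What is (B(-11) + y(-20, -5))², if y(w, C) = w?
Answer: 10201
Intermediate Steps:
(B(-11) + y(-20, -5))² = (-11*(-11) - 20)² = (121 - 20)² = 101² = 10201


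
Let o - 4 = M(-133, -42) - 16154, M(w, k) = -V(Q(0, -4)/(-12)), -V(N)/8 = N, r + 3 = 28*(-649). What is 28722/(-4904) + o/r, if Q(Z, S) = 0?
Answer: -8856455/1782604 ≈ -4.9683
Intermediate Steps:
r = -18175 (r = -3 + 28*(-649) = -3 - 18172 = -18175)
V(N) = -8*N
M(w, k) = 0 (M(w, k) = -(-8)*0/(-12) = -(-8)*0*(-1/12) = -(-8)*0 = -1*0 = 0)
o = -16150 (o = 4 + (0 - 16154) = 4 - 16154 = -16150)
28722/(-4904) + o/r = 28722/(-4904) - 16150/(-18175) = 28722*(-1/4904) - 16150*(-1/18175) = -14361/2452 + 646/727 = -8856455/1782604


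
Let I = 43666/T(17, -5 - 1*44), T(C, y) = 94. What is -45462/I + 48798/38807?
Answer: -81854053464/847273231 ≈ -96.609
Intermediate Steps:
I = 21833/47 (I = 43666/94 = 43666*(1/94) = 21833/47 ≈ 464.53)
-45462/I + 48798/38807 = -45462/21833/47 + 48798/38807 = -45462*47/21833 + 48798*(1/38807) = -2136714/21833 + 48798/38807 = -81854053464/847273231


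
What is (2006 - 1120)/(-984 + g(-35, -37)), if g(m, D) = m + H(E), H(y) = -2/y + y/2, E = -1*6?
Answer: -2658/3065 ≈ -0.86721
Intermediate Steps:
E = -6
H(y) = y/2 - 2/y (H(y) = -2/y + y*(½) = -2/y + y/2 = y/2 - 2/y)
g(m, D) = -8/3 + m (g(m, D) = m + ((½)*(-6) - 2/(-6)) = m + (-3 - 2*(-⅙)) = m + (-3 + ⅓) = m - 8/3 = -8/3 + m)
(2006 - 1120)/(-984 + g(-35, -37)) = (2006 - 1120)/(-984 + (-8/3 - 35)) = 886/(-984 - 113/3) = 886/(-3065/3) = 886*(-3/3065) = -2658/3065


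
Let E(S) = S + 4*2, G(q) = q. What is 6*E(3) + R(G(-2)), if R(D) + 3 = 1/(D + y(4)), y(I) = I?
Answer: 127/2 ≈ 63.500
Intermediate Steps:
R(D) = -3 + 1/(4 + D) (R(D) = -3 + 1/(D + 4) = -3 + 1/(4 + D))
E(S) = 8 + S (E(S) = S + 8 = 8 + S)
6*E(3) + R(G(-2)) = 6*(8 + 3) + (-11 - 3*(-2))/(4 - 2) = 6*11 + (-11 + 6)/2 = 66 + (1/2)*(-5) = 66 - 5/2 = 127/2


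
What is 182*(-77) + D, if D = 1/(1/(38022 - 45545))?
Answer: -21537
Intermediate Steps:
D = -7523 (D = 1/(1/(-7523)) = 1/(-1/7523) = -7523)
182*(-77) + D = 182*(-77) - 7523 = -14014 - 7523 = -21537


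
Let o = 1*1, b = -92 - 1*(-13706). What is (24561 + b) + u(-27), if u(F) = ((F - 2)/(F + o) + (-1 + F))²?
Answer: 26294901/676 ≈ 38898.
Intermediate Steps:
b = 13614 (b = -92 + 13706 = 13614)
o = 1
u(F) = (-1 + F + (-2 + F)/(1 + F))² (u(F) = ((F - 2)/(F + 1) + (-1 + F))² = ((-2 + F)/(1 + F) + (-1 + F))² = (-1 + F + (-2 + F)/(1 + F))²)
(24561 + b) + u(-27) = (24561 + 13614) + (-3 - 27 + (-27)²)²/(1 - 27)² = 38175 + (-3 - 27 + 729)²/(-26)² = 38175 + (1/676)*699² = 38175 + (1/676)*488601 = 38175 + 488601/676 = 26294901/676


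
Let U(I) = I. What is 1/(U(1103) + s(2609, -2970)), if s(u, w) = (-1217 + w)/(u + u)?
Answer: 5218/5751267 ≈ 0.00090728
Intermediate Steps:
s(u, w) = (-1217 + w)/(2*u) (s(u, w) = (-1217 + w)/((2*u)) = (-1217 + w)*(1/(2*u)) = (-1217 + w)/(2*u))
1/(U(1103) + s(2609, -2970)) = 1/(1103 + (½)*(-1217 - 2970)/2609) = 1/(1103 + (½)*(1/2609)*(-4187)) = 1/(1103 - 4187/5218) = 1/(5751267/5218) = 5218/5751267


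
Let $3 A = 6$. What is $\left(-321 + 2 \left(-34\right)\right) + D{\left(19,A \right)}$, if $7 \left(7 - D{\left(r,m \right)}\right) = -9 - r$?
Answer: $-378$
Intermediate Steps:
$A = 2$ ($A = \frac{1}{3} \cdot 6 = 2$)
$D{\left(r,m \right)} = \frac{58}{7} + \frac{r}{7}$ ($D{\left(r,m \right)} = 7 - \frac{-9 - r}{7} = 7 + \left(\frac{9}{7} + \frac{r}{7}\right) = \frac{58}{7} + \frac{r}{7}$)
$\left(-321 + 2 \left(-34\right)\right) + D{\left(19,A \right)} = \left(-321 + 2 \left(-34\right)\right) + \left(\frac{58}{7} + \frac{1}{7} \cdot 19\right) = \left(-321 - 68\right) + \left(\frac{58}{7} + \frac{19}{7}\right) = -389 + 11 = -378$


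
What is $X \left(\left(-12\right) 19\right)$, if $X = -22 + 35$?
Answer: $-2964$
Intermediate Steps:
$X = 13$
$X \left(\left(-12\right) 19\right) = 13 \left(\left(-12\right) 19\right) = 13 \left(-228\right) = -2964$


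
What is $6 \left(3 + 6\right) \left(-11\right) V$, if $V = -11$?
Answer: $6534$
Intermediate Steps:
$6 \left(3 + 6\right) \left(-11\right) V = 6 \left(3 + 6\right) \left(-11\right) \left(-11\right) = 6 \cdot 9 \left(-11\right) \left(-11\right) = 54 \left(-11\right) \left(-11\right) = \left(-594\right) \left(-11\right) = 6534$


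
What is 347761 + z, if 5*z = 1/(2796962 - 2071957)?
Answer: 1260642319026/3625025 ≈ 3.4776e+5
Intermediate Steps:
z = 1/3625025 (z = 1/(5*(2796962 - 2071957)) = (⅕)/725005 = (⅕)*(1/725005) = 1/3625025 ≈ 2.7586e-7)
347761 + z = 347761 + 1/3625025 = 1260642319026/3625025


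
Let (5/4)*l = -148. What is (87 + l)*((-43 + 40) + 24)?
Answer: -3297/5 ≈ -659.40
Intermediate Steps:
l = -592/5 (l = (⅘)*(-148) = -592/5 ≈ -118.40)
(87 + l)*((-43 + 40) + 24) = (87 - 592/5)*((-43 + 40) + 24) = -157*(-3 + 24)/5 = -157/5*21 = -3297/5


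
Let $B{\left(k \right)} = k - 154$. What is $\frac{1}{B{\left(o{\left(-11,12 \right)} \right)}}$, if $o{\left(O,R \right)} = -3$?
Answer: $- \frac{1}{157} \approx -0.0063694$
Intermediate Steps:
$B{\left(k \right)} = -154 + k$
$\frac{1}{B{\left(o{\left(-11,12 \right)} \right)}} = \frac{1}{-154 - 3} = \frac{1}{-157} = - \frac{1}{157}$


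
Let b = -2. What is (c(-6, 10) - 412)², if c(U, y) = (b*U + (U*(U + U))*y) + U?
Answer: 98596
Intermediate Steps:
c(U, y) = -U + 2*y*U² (c(U, y) = (-2*U + (U*(U + U))*y) + U = (-2*U + (U*(2*U))*y) + U = (-2*U + (2*U²)*y) + U = (-2*U + 2*y*U²) + U = -U + 2*y*U²)
(c(-6, 10) - 412)² = (-6*(-1 + 2*(-6)*10) - 412)² = (-6*(-1 - 120) - 412)² = (-6*(-121) - 412)² = (726 - 412)² = 314² = 98596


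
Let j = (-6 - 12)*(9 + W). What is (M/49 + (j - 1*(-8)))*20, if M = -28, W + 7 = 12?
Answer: -34240/7 ≈ -4891.4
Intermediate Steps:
W = 5 (W = -7 + 12 = 5)
j = -252 (j = (-6 - 12)*(9 + 5) = -18*14 = -252)
(M/49 + (j - 1*(-8)))*20 = (-28/49 + (-252 - 1*(-8)))*20 = (-28*1/49 + (-252 + 8))*20 = (-4/7 - 244)*20 = -1712/7*20 = -34240/7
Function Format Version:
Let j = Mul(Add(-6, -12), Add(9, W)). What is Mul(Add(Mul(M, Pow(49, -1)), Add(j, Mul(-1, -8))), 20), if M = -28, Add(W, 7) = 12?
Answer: Rational(-34240, 7) ≈ -4891.4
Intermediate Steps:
W = 5 (W = Add(-7, 12) = 5)
j = -252 (j = Mul(Add(-6, -12), Add(9, 5)) = Mul(-18, 14) = -252)
Mul(Add(Mul(M, Pow(49, -1)), Add(j, Mul(-1, -8))), 20) = Mul(Add(Mul(-28, Pow(49, -1)), Add(-252, Mul(-1, -8))), 20) = Mul(Add(Mul(-28, Rational(1, 49)), Add(-252, 8)), 20) = Mul(Add(Rational(-4, 7), -244), 20) = Mul(Rational(-1712, 7), 20) = Rational(-34240, 7)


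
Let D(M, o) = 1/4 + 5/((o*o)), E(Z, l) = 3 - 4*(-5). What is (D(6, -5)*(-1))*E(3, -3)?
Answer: -207/20 ≈ -10.350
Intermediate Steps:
E(Z, l) = 23 (E(Z, l) = 3 + 20 = 23)
D(M, o) = ¼ + 5/o² (D(M, o) = 1*(¼) + 5/(o²) = ¼ + 5/o²)
(D(6, -5)*(-1))*E(3, -3) = ((¼ + 5/(-5)²)*(-1))*23 = ((¼ + 5*(1/25))*(-1))*23 = ((¼ + ⅕)*(-1))*23 = ((9/20)*(-1))*23 = -9/20*23 = -207/20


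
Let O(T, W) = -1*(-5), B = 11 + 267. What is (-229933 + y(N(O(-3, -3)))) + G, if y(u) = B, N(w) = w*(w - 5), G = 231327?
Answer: 1672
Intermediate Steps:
B = 278
O(T, W) = 5
N(w) = w*(-5 + w)
y(u) = 278
(-229933 + y(N(O(-3, -3)))) + G = (-229933 + 278) + 231327 = -229655 + 231327 = 1672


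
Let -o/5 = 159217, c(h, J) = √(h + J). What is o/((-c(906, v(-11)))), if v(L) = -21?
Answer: 159217*√885/177 ≈ 26760.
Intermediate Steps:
c(h, J) = √(J + h)
o = -796085 (o = -5*159217 = -796085)
o/((-c(906, v(-11)))) = -796085*(-1/√(-21 + 906)) = -796085*(-√885/885) = -(-159217)*√885/177 = 159217*√885/177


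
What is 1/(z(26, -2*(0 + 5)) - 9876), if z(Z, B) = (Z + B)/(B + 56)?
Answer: -23/227140 ≈ -0.00010126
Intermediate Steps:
z(Z, B) = (B + Z)/(56 + B)
1/(z(26, -2*(0 + 5)) - 9876) = 1/((-2*(0 + 5) + 26)/(56 - 2*(0 + 5)) - 9876) = 1/((-2*5 + 26)/(56 - 2*5) - 9876) = 1/((-10 + 26)/(56 - 10) - 9876) = 1/(16/46 - 9876) = 1/((1/46)*16 - 9876) = 1/(8/23 - 9876) = 1/(-227140/23) = -23/227140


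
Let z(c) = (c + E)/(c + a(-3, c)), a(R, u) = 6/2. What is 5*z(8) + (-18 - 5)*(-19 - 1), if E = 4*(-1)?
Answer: 5080/11 ≈ 461.82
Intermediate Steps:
a(R, u) = 3 (a(R, u) = 6*(½) = 3)
E = -4
z(c) = (-4 + c)/(3 + c) (z(c) = (c - 4)/(c + 3) = (-4 + c)/(3 + c))
5*z(8) + (-18 - 5)*(-19 - 1) = 5*((-4 + 8)/(3 + 8)) + (-18 - 5)*(-19 - 1) = 5*(4/11) - 23*(-20) = 5*((1/11)*4) + 460 = 5*(4/11) + 460 = 20/11 + 460 = 5080/11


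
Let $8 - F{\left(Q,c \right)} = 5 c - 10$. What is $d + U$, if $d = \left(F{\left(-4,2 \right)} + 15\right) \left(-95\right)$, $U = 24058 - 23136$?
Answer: $-1263$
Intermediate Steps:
$U = 922$ ($U = 24058 - 23136 = 922$)
$F{\left(Q,c \right)} = 18 - 5 c$ ($F{\left(Q,c \right)} = 8 - \left(5 c - 10\right) = 8 - \left(-10 + 5 c\right) = 18 - 5 c$)
$d = -2185$ ($d = \left(\left(18 - 10\right) + 15\right) \left(-95\right) = \left(8 + 15\right) \left(-95\right) = 23 \left(-95\right) = -2185$)
$d + U = -2185 + 922 = -1263$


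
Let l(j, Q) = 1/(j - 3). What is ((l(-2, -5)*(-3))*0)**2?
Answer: 0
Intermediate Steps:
l(j, Q) = 1/(-3 + j)
((l(-2, -5)*(-3))*0)**2 = ((-3/(-3 - 2))*0)**2 = ((-3/(-5))*0)**2 = (-1/5*(-3)*0)**2 = ((3/5)*0)**2 = 0**2 = 0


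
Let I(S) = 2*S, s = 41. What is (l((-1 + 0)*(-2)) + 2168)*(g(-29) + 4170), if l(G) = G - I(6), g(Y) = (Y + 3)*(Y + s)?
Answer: 8325564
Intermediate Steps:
g(Y) = (3 + Y)*(41 + Y) (g(Y) = (Y + 3)*(Y + 41) = (3 + Y)*(41 + Y))
l(G) = -12 + G (l(G) = G - 2*6 = G - 1*12 = G - 12 = -12 + G)
(l((-1 + 0)*(-2)) + 2168)*(g(-29) + 4170) = ((-12 + (-1 + 0)*(-2)) + 2168)*((123 + (-29)² + 44*(-29)) + 4170) = ((-12 - 1*(-2)) + 2168)*((123 + 841 - 1276) + 4170) = ((-12 + 2) + 2168)*(-312 + 4170) = (-10 + 2168)*3858 = 2158*3858 = 8325564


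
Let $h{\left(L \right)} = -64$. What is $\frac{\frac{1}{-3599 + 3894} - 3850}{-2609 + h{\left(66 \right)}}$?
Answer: $\frac{378583}{262845} \approx 1.4403$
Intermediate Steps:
$\frac{\frac{1}{-3599 + 3894} - 3850}{-2609 + h{\left(66 \right)}} = \frac{\frac{1}{-3599 + 3894} - 3850}{-2609 - 64} = \frac{\frac{1}{295} - 3850}{-2673} = \left(\frac{1}{295} - 3850\right) \left(- \frac{1}{2673}\right) = \left(- \frac{1135749}{295}\right) \left(- \frac{1}{2673}\right) = \frac{378583}{262845}$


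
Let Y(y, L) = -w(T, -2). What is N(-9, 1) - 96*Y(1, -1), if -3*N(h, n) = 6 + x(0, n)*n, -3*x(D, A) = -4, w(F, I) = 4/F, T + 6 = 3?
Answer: -1174/9 ≈ -130.44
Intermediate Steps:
T = -3 (T = -6 + 3 = -3)
x(D, A) = 4/3 (x(D, A) = -⅓*(-4) = 4/3)
N(h, n) = -2 - 4*n/9 (N(h, n) = -(6 + 4*n/3)/3 = -2 - 4*n/9)
Y(y, L) = 4/3 (Y(y, L) = -4/(-3) = -4*(-1)/3 = -1*(-4/3) = 4/3)
N(-9, 1) - 96*Y(1, -1) = (-2 - 4/9*1) - 96*4/3 = (-2 - 4/9) - 128 = -22/9 - 128 = -1174/9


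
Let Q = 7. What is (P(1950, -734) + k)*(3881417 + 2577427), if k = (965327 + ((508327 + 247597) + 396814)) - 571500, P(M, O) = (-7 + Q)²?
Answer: 9989022070860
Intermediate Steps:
P(M, O) = 0 (P(M, O) = (-7 + 7)² = 0² = 0)
k = 1546565 (k = (965327 + (755924 + 396814)) - 571500 = (965327 + 1152738) - 571500 = 2118065 - 571500 = 1546565)
(P(1950, -734) + k)*(3881417 + 2577427) = (0 + 1546565)*(3881417 + 2577427) = 1546565*6458844 = 9989022070860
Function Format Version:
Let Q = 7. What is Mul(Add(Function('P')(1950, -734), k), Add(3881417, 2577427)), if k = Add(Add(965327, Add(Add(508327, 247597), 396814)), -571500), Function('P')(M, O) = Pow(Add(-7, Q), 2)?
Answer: 9989022070860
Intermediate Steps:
Function('P')(M, O) = 0 (Function('P')(M, O) = Pow(Add(-7, 7), 2) = Pow(0, 2) = 0)
k = 1546565 (k = Add(Add(965327, Add(755924, 396814)), -571500) = Add(Add(965327, 1152738), -571500) = Add(2118065, -571500) = 1546565)
Mul(Add(Function('P')(1950, -734), k), Add(3881417, 2577427)) = Mul(Add(0, 1546565), Add(3881417, 2577427)) = Mul(1546565, 6458844) = 9989022070860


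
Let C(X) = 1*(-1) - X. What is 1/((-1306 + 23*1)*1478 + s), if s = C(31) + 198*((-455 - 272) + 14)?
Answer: -1/2037480 ≈ -4.9080e-7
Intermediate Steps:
C(X) = -1 - X
s = -141206 (s = (-1 - 1*31) + 198*((-455 - 272) + 14) = (-1 - 31) + 198*(-727 + 14) = -32 + 198*(-713) = -32 - 141174 = -141206)
1/((-1306 + 23*1)*1478 + s) = 1/((-1306 + 23*1)*1478 - 141206) = 1/((-1306 + 23)*1478 - 141206) = 1/(-1283*1478 - 141206) = 1/(-1896274 - 141206) = 1/(-2037480) = -1/2037480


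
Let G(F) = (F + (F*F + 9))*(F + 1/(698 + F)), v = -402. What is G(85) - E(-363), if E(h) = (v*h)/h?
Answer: 487438130/783 ≈ 6.2253e+5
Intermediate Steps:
E(h) = -402 (E(h) = (-402*h)/h = -402)
G(F) = (F + 1/(698 + F))*(9 + F + F²) (G(F) = (F + (F² + 9))*(F + 1/(698 + F)) = (F + (9 + F²))*(F + 1/(698 + F)) = (9 + F + F²)*(F + 1/(698 + F)) = (F + 1/(698 + F))*(9 + F + F²))
G(85) - E(-363) = (9 + 85⁴ + 699*85³ + 708*85² + 6283*85)/(698 + 85) - 1*(-402) = (9 + 52200625 + 699*614125 + 708*7225 + 534055)/783 + 402 = (9 + 52200625 + 429273375 + 5115300 + 534055)/783 + 402 = (1/783)*487123364 + 402 = 487123364/783 + 402 = 487438130/783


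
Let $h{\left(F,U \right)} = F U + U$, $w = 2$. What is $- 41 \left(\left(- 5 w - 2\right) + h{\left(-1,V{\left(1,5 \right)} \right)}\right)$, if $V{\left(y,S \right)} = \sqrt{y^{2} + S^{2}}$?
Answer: $492$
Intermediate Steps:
$V{\left(y,S \right)} = \sqrt{S^{2} + y^{2}}$
$h{\left(F,U \right)} = U + F U$
$- 41 \left(\left(- 5 w - 2\right) + h{\left(-1,V{\left(1,5 \right)} \right)}\right) = - 41 \left(\left(\left(-5\right) 2 - 2\right) + \sqrt{5^{2} + 1^{2}} \left(1 - 1\right)\right) = - 41 \left(\left(-10 - 2\right) + \sqrt{25 + 1} \cdot 0\right) = - 41 \left(-12 + \sqrt{26} \cdot 0\right) = - 41 \left(-12 + 0\right) = \left(-41\right) \left(-12\right) = 492$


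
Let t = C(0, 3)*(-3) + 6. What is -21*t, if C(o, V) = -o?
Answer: -126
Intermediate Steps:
t = 6 (t = -1*0*(-3) + 6 = 0*(-3) + 6 = 0 + 6 = 6)
-21*t = -21*6 = -126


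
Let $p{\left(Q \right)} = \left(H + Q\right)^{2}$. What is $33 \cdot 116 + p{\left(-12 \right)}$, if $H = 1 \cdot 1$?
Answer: $3949$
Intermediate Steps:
$H = 1$
$p{\left(Q \right)} = \left(1 + Q\right)^{2}$
$33 \cdot 116 + p{\left(-12 \right)} = 33 \cdot 116 + \left(1 - 12\right)^{2} = 3828 + \left(-11\right)^{2} = 3828 + 121 = 3949$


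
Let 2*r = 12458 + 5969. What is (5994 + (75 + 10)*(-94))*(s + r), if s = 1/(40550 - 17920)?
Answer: -208084502988/11315 ≈ -1.8390e+7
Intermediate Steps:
r = 18427/2 (r = (12458 + 5969)/2 = (1/2)*18427 = 18427/2 ≈ 9213.5)
s = 1/22630 ≈ 4.4189e-5
(5994 + (75 + 10)*(-94))*(s + r) = (5994 + (75 + 10)*(-94))*(1/22630 + 18427/2) = (5994 + 85*(-94))*(104250753/11315) = (5994 - 7990)*(104250753/11315) = -1996*104250753/11315 = -208084502988/11315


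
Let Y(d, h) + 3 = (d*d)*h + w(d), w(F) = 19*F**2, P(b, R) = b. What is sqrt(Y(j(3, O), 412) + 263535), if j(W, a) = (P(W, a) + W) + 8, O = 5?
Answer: 2*sqrt(87002) ≈ 589.92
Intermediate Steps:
j(W, a) = 8 + 2*W (j(W, a) = (W + W) + 8 = 2*W + 8 = 8 + 2*W)
Y(d, h) = -3 + 19*d**2 + h*d**2 (Y(d, h) = -3 + ((d*d)*h + 19*d**2) = -3 + (d**2*h + 19*d**2) = -3 + (h*d**2 + 19*d**2) = -3 + (19*d**2 + h*d**2) = -3 + 19*d**2 + h*d**2)
sqrt(Y(j(3, O), 412) + 263535) = sqrt((-3 + 19*(8 + 2*3)**2 + 412*(8 + 2*3)**2) + 263535) = sqrt((-3 + 19*(8 + 6)**2 + 412*(8 + 6)**2) + 263535) = sqrt((-3 + 19*14**2 + 412*14**2) + 263535) = sqrt((-3 + 19*196 + 412*196) + 263535) = sqrt((-3 + 3724 + 80752) + 263535) = sqrt(84473 + 263535) = sqrt(348008) = 2*sqrt(87002)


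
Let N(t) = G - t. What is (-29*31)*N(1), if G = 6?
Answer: -4495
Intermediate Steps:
N(t) = 6 - t
(-29*31)*N(1) = (-29*31)*(6 - 1*1) = -899*(6 - 1) = -899*5 = -4495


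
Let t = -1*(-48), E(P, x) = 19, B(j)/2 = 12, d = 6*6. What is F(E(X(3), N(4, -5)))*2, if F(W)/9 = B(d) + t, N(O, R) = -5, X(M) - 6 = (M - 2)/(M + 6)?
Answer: 1296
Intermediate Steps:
d = 36
B(j) = 24 (B(j) = 2*12 = 24)
X(M) = 6 + (-2 + M)/(6 + M) (X(M) = 6 + (M - 2)/(M + 6) = 6 + (-2 + M)/(6 + M))
t = 48
F(W) = 648 (F(W) = 9*(24 + 48) = 9*72 = 648)
F(E(X(3), N(4, -5)))*2 = 648*2 = 1296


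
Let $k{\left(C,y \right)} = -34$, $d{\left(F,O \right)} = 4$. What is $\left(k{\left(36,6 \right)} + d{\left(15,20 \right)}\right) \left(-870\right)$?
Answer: $26100$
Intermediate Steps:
$\left(k{\left(36,6 \right)} + d{\left(15,20 \right)}\right) \left(-870\right) = \left(-34 + 4\right) \left(-870\right) = \left(-30\right) \left(-870\right) = 26100$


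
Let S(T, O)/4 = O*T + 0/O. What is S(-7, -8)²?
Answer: 50176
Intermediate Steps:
S(T, O) = 4*O*T (S(T, O) = 4*(O*T + 0/O) = 4*(O*T + 0) = 4*(O*T) = 4*O*T)
S(-7, -8)² = (4*(-8)*(-7))² = 224² = 50176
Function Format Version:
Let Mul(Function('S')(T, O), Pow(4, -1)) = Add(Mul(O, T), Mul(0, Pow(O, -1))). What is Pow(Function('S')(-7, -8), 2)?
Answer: 50176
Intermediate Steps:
Function('S')(T, O) = Mul(4, O, T) (Function('S')(T, O) = Mul(4, Add(Mul(O, T), Mul(0, Pow(O, -1)))) = Mul(4, Add(Mul(O, T), 0)) = Mul(4, Mul(O, T)) = Mul(4, O, T))
Pow(Function('S')(-7, -8), 2) = Pow(Mul(4, -8, -7), 2) = Pow(224, 2) = 50176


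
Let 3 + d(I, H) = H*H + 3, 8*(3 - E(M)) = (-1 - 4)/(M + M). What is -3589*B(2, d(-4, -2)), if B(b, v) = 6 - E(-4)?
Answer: -707033/64 ≈ -11047.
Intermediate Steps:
E(M) = 3 + 5/(16*M) (E(M) = 3 - (-1 - 4)/(8*(M + M)) = 3 - (-5)/(8*(2*M)) = 3 - (-5)*1/(2*M)/8 = 3 - (-5)/(16*M) = 3 + 5/(16*M))
d(I, H) = H**2 (d(I, H) = -3 + (H*H + 3) = -3 + (H**2 + 3) = -3 + (3 + H**2) = H**2)
B(b, v) = 197/64 (B(b, v) = 6 - (3 + (5/16)/(-4)) = 6 - (3 + (5/16)*(-1/4)) = 6 - (3 - 5/64) = 6 - 1*187/64 = 6 - 187/64 = 197/64)
-3589*B(2, d(-4, -2)) = -3589*197/64 = -707033/64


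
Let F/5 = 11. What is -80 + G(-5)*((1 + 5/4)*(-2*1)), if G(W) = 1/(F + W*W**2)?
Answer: -11191/140 ≈ -79.936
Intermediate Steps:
F = 55 (F = 5*11 = 55)
G(W) = 1/(55 + W**3) (G(W) = 1/(55 + W*W**2) = 1/(55 + W**3))
-80 + G(-5)*((1 + 5/4)*(-2*1)) = -80 + ((1 + 5/4)*(-2*1))/(55 + (-5)**3) = -80 + ((1 + 5*(1/4))*(-2))/(55 - 125) = -80 + ((1 + 5/4)*(-2))/(-70) = -80 - 9*(-2)/280 = -80 - 1/70*(-9/2) = -80 + 9/140 = -11191/140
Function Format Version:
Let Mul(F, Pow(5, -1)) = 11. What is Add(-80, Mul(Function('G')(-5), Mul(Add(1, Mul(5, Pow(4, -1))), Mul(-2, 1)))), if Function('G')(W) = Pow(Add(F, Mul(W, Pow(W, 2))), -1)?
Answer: Rational(-11191, 140) ≈ -79.936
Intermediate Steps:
F = 55 (F = Mul(5, 11) = 55)
Function('G')(W) = Pow(Add(55, Pow(W, 3)), -1) (Function('G')(W) = Pow(Add(55, Mul(W, Pow(W, 2))), -1) = Pow(Add(55, Pow(W, 3)), -1))
Add(-80, Mul(Function('G')(-5), Mul(Add(1, Mul(5, Pow(4, -1))), Mul(-2, 1)))) = Add(-80, Mul(Pow(Add(55, Pow(-5, 3)), -1), Mul(Add(1, Mul(5, Pow(4, -1))), Mul(-2, 1)))) = Add(-80, Mul(Pow(Add(55, -125), -1), Mul(Add(1, Mul(5, Rational(1, 4))), -2))) = Add(-80, Mul(Pow(-70, -1), Mul(Add(1, Rational(5, 4)), -2))) = Add(-80, Mul(Rational(-1, 70), Mul(Rational(9, 4), -2))) = Add(-80, Mul(Rational(-1, 70), Rational(-9, 2))) = Add(-80, Rational(9, 140)) = Rational(-11191, 140)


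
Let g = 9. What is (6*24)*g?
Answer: 1296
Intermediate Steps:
(6*24)*g = (6*24)*9 = 144*9 = 1296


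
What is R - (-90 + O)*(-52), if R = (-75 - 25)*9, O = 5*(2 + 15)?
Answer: -1160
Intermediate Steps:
O = 85 (O = 5*17 = 85)
R = -900 (R = -100*9 = -900)
R - (-90 + O)*(-52) = -900 - (-90 + 85)*(-52) = -900 - (-5)*(-52) = -900 - 1*260 = -900 - 260 = -1160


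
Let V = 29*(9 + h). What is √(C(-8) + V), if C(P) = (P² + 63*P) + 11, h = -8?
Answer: 20*I ≈ 20.0*I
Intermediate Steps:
C(P) = 11 + P² + 63*P
V = 29 (V = 29*(9 - 8) = 29*1 = 29)
√(C(-8) + V) = √((11 + (-8)² + 63*(-8)) + 29) = √((11 + 64 - 504) + 29) = √(-429 + 29) = √(-400) = 20*I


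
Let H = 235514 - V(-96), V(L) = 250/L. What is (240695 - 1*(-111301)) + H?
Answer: 28200605/48 ≈ 5.8751e+5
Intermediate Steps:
H = 11304797/48 (H = 235514 - 250/(-96) = 235514 - 250*(-1)/96 = 235514 - 1*(-125/48) = 235514 + 125/48 = 11304797/48 ≈ 2.3552e+5)
(240695 - 1*(-111301)) + H = (240695 - 1*(-111301)) + 11304797/48 = (240695 + 111301) + 11304797/48 = 351996 + 11304797/48 = 28200605/48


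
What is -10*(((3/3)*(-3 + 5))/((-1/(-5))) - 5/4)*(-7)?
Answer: 1225/2 ≈ 612.50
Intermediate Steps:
-10*(((3/3)*(-3 + 5))/((-1/(-5))) - 5/4)*(-7) = -10*(((3*(⅓))*2)/((-1*(-⅕))) - 5*¼)*(-7) = -10*((1*2)/(⅕) - 5/4)*(-7) = -10*(2*5 - 5/4)*(-7) = -10*(10 - 5/4)*(-7) = -10*35/4*(-7) = -175/2*(-7) = 1225/2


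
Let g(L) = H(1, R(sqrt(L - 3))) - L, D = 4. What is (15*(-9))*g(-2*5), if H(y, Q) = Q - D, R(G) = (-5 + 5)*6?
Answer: -810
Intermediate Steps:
R(G) = 0 (R(G) = 0*6 = 0)
H(y, Q) = -4 + Q (H(y, Q) = Q - 1*4 = Q - 4 = -4 + Q)
g(L) = -4 - L (g(L) = (-4 + 0) - L = -4 - L)
(15*(-9))*g(-2*5) = (15*(-9))*(-4 - (-2)*5) = -135*(-4 - 1*(-10)) = -135*(-4 + 10) = -135*6 = -810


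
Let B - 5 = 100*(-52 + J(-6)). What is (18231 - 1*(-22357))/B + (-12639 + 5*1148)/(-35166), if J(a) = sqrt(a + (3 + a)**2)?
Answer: -1445786311817/189601181430 - 162352*sqrt(3)/1078321 ≈ -7.8862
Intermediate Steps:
B = -5195 + 100*sqrt(3) (B = 5 + 100*(-52 + sqrt(-6 + (3 - 6)**2)) = 5 + 100*(-52 + sqrt(-6 + (-3)**2)) = 5 + 100*(-52 + sqrt(-6 + 9)) = 5 + 100*(-52 + sqrt(3)) = 5 + (-5200 + 100*sqrt(3)) = -5195 + 100*sqrt(3) ≈ -5021.8)
(18231 - 1*(-22357))/B + (-12639 + 5*1148)/(-35166) = (18231 - 1*(-22357))/(-5195 + 100*sqrt(3)) + (-12639 + 5*1148)/(-35166) = (18231 + 22357)/(-5195 + 100*sqrt(3)) + (-12639 + 5740)*(-1/35166) = 40588/(-5195 + 100*sqrt(3)) - 6899*(-1/35166) = 40588/(-5195 + 100*sqrt(3)) + 6899/35166 = 6899/35166 + 40588/(-5195 + 100*sqrt(3))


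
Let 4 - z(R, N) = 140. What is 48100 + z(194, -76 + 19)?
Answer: 47964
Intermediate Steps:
z(R, N) = -136 (z(R, N) = 4 - 1*140 = 4 - 140 = -136)
48100 + z(194, -76 + 19) = 48100 - 136 = 47964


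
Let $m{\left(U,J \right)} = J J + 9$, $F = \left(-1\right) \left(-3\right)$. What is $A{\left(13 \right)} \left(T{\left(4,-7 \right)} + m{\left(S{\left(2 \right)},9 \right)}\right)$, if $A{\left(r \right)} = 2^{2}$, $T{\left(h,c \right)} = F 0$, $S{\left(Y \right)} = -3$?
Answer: $360$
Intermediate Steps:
$F = 3$
$m{\left(U,J \right)} = 9 + J^{2}$ ($m{\left(U,J \right)} = J^{2} + 9 = 9 + J^{2}$)
$T{\left(h,c \right)} = 0$ ($T{\left(h,c \right)} = 3 \cdot 0 = 0$)
$A{\left(r \right)} = 4$
$A{\left(13 \right)} \left(T{\left(4,-7 \right)} + m{\left(S{\left(2 \right)},9 \right)}\right) = 4 \left(0 + \left(9 + 9^{2}\right)\right) = 4 \left(0 + \left(9 + 81\right)\right) = 4 \left(0 + 90\right) = 4 \cdot 90 = 360$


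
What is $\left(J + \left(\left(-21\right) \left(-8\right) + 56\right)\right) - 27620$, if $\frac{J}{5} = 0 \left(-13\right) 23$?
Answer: $-27396$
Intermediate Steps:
$J = 0$ ($J = 5 \cdot 0 \left(-13\right) 23 = 5 \cdot 0 \cdot 23 = 5 \cdot 0 = 0$)
$\left(J + \left(\left(-21\right) \left(-8\right) + 56\right)\right) - 27620 = \left(0 + \left(\left(-21\right) \left(-8\right) + 56\right)\right) - 27620 = \left(0 + \left(168 + 56\right)\right) - 27620 = \left(0 + 224\right) - 27620 = 224 - 27620 = -27396$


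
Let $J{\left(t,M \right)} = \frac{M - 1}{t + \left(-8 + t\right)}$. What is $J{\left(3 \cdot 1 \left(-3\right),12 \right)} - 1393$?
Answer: $- \frac{36229}{26} \approx -1393.4$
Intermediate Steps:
$J{\left(t,M \right)} = \frac{-1 + M}{-8 + 2 t}$
$J{\left(3 \cdot 1 \left(-3\right),12 \right)} - 1393 = \frac{-1 + 12}{2 \left(-4 + 3 \cdot 1 \left(-3\right)\right)} - 1393 = \frac{1}{2} \frac{1}{-4 + 3 \left(-3\right)} 11 - 1393 = \frac{1}{2} \frac{1}{-4 - 9} \cdot 11 - 1393 = \frac{1}{2} \frac{1}{-13} \cdot 11 - 1393 = \frac{1}{2} \left(- \frac{1}{13}\right) 11 - 1393 = - \frac{11}{26} - 1393 = - \frac{36229}{26}$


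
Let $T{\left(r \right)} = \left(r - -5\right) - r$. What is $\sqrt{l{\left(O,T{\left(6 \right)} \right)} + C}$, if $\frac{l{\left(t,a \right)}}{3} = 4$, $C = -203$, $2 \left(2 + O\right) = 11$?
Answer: $i \sqrt{191} \approx 13.82 i$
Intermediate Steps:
$O = \frac{7}{2}$ ($O = -2 + \frac{1}{2} \cdot 11 = -2 + \frac{11}{2} = \frac{7}{2} \approx 3.5$)
$T{\left(r \right)} = 5$ ($T{\left(r \right)} = \left(r + 5\right) - r = \left(5 + r\right) - r = 5$)
$l{\left(t,a \right)} = 12$ ($l{\left(t,a \right)} = 3 \cdot 4 = 12$)
$\sqrt{l{\left(O,T{\left(6 \right)} \right)} + C} = \sqrt{12 - 203} = \sqrt{-191} = i \sqrt{191}$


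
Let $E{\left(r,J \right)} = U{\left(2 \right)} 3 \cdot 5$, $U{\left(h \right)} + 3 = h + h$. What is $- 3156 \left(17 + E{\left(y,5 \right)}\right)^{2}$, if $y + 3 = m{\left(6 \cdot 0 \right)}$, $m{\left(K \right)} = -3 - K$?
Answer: $-3231744$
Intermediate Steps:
$U{\left(h \right)} = -3 + 2 h$ ($U{\left(h \right)} = -3 + \left(h + h\right) = -3 + 2 h$)
$y = -6$ ($y = -3 - \left(3 + 6 \cdot 0\right) = -3 - 3 = -6$)
$E{\left(r,J \right)} = 15$ ($E{\left(r,J \right)} = \left(-3 + 2 \cdot 2\right) 3 \cdot 5 = \left(-3 + 4\right) 3 \cdot 5 = 1 \cdot 3 \cdot 5 = 3 \cdot 5 = 15$)
$- 3156 \left(17 + E{\left(y,5 \right)}\right)^{2} = - 3156 \left(17 + 15\right)^{2} = - 3156 \cdot 32^{2} = \left(-3156\right) 1024 = -3231744$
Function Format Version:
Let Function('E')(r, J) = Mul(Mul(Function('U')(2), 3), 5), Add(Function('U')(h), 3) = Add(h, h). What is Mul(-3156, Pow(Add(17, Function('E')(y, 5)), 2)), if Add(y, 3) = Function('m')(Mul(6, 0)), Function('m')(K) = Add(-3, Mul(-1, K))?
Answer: -3231744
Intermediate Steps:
Function('U')(h) = Add(-3, Mul(2, h)) (Function('U')(h) = Add(-3, Add(h, h)) = Add(-3, Mul(2, h)))
y = -6 (y = Add(-3, Add(-3, Mul(-1, Mul(6, 0)))) = Add(-3, Add(-3, Mul(-1, 0))) = Add(-3, Add(-3, 0)) = Add(-3, -3) = -6)
Function('E')(r, J) = 15 (Function('E')(r, J) = Mul(Mul(Add(-3, Mul(2, 2)), 3), 5) = Mul(Mul(Add(-3, 4), 3), 5) = Mul(Mul(1, 3), 5) = Mul(3, 5) = 15)
Mul(-3156, Pow(Add(17, Function('E')(y, 5)), 2)) = Mul(-3156, Pow(Add(17, 15), 2)) = Mul(-3156, Pow(32, 2)) = Mul(-3156, 1024) = -3231744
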